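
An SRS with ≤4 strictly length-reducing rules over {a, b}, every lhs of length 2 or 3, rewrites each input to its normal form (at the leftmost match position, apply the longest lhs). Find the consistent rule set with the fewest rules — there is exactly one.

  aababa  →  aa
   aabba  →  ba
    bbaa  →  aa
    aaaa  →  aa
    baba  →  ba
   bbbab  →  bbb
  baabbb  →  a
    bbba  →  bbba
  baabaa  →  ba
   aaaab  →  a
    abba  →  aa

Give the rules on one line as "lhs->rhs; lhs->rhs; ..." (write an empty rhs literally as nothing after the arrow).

  | aababa => aaba => aa
  | aabba => aaa => ba
  | bbaa => baa => aa
  | aaaa => baa => aa

aaa->ba; ab->; abb->a; baa->aa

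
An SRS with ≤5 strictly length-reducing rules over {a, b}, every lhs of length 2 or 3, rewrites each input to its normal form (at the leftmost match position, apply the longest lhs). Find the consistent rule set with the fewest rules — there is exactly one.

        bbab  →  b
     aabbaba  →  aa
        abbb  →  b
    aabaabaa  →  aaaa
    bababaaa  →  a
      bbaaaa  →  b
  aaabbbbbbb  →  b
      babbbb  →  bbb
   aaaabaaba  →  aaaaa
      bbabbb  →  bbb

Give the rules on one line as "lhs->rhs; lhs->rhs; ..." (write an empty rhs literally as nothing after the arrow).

  | bbab => b
  | aabbaba => aaba => aa
  | abbb => b
  | aabaabaa => aababaa => aaaa

abb->; ba->; baa->ba; bab->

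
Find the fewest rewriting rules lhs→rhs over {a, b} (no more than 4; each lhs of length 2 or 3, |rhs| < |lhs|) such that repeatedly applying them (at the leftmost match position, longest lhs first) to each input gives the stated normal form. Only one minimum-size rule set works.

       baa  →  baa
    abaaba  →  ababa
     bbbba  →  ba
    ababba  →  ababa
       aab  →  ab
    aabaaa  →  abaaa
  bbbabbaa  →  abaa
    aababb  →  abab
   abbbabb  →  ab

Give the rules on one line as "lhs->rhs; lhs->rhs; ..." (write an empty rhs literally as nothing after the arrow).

  | baa
  | abaaba => ababa
  | bbbba => ba
  | ababba => ababa

aab->ab; bb->b; bbb->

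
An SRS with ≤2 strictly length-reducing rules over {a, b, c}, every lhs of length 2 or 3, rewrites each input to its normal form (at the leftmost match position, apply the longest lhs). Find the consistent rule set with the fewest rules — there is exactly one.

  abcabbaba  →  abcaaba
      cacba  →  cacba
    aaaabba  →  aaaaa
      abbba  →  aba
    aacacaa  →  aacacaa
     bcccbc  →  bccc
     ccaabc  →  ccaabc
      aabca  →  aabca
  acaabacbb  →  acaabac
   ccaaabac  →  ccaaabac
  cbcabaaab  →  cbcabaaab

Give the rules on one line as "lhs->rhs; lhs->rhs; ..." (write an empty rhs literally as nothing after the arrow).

bb->; ccb->c

  | abcabbaba => abcaaba
  | cacba
  | aaaabba => aaaaa
  | abbba => aba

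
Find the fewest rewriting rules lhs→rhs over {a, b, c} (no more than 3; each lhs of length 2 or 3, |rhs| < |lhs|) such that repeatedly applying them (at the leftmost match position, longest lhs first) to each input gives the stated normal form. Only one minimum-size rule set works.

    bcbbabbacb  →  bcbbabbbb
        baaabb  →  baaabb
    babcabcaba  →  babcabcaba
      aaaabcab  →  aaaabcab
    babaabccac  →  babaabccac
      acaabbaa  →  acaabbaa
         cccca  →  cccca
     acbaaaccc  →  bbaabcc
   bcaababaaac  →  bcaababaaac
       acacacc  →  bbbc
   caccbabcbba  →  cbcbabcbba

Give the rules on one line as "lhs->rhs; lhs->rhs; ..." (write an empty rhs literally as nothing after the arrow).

  | bcbbabbacb => bcbbabbbb
  | baaabb
  | babcabcaba
  | aaaabcab

acb->bb; acc->bc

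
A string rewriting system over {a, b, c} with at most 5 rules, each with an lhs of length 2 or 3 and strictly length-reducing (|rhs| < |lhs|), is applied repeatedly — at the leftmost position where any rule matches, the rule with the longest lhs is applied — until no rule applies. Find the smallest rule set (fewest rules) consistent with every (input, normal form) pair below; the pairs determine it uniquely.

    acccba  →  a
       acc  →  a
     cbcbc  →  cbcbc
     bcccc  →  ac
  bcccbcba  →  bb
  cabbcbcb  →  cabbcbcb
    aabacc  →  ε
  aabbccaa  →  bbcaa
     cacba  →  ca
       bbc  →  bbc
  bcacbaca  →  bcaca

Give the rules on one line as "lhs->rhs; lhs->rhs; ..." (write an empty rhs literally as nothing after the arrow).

aac->bb; ba->c; bcc->ac; cc->

  | acccba => acba => acc => a
  | acc => a
  | cbcbc
  | bcccc => accc => ac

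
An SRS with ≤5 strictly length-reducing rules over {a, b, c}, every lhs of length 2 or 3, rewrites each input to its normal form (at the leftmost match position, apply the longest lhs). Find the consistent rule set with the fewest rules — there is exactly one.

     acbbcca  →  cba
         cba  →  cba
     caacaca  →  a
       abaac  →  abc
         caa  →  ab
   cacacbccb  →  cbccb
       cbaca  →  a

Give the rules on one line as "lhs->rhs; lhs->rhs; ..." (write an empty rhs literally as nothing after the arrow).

  | acbbcca => cbbcca => cbbca => cba
  | cba
  | caacaca => abcaca => aaca => aca => ca => a
  | abaac => abac => abc

ac->c; bca->a; ca->a; caa->ab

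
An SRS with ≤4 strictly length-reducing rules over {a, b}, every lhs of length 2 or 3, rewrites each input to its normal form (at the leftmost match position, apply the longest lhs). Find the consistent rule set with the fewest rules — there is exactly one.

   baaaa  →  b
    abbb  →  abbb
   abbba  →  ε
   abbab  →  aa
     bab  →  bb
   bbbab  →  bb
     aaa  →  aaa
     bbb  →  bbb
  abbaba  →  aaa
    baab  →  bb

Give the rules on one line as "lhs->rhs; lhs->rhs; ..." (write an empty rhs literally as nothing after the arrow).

  | baaaa => baaa => baa => ba => b
  | abbb
  | abbba => aba => ε
  | abbab => aab => aa

aab->aa; aba->; ba->b; bba->a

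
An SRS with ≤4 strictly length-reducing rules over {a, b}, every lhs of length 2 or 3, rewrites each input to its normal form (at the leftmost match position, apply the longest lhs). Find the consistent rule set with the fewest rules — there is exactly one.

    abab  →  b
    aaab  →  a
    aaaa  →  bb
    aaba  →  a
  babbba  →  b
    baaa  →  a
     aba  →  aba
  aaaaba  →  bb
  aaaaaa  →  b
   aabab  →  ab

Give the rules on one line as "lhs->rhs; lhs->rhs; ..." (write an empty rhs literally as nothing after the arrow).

aa->b; bab->a; bba->a; bbb->ba

  | abab => aa => b
  | aaab => bab => a
  | aaaa => baa => bb
  | aaba => bba => a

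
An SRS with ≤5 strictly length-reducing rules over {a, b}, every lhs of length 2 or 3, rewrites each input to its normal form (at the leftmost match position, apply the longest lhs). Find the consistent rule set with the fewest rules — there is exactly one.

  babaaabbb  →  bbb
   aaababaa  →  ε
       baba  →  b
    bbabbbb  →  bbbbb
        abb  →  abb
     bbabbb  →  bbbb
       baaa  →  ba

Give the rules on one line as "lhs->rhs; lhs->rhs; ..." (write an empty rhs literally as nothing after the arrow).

  | babaaabbb => baaaabbb => baabbb => bbb
  | aaababaa => ababaa => aabaa => aa => ε
  | baba => baa => b
  | bbabbbb => bbbbb

aa->; aab->; aba->aa; bba->b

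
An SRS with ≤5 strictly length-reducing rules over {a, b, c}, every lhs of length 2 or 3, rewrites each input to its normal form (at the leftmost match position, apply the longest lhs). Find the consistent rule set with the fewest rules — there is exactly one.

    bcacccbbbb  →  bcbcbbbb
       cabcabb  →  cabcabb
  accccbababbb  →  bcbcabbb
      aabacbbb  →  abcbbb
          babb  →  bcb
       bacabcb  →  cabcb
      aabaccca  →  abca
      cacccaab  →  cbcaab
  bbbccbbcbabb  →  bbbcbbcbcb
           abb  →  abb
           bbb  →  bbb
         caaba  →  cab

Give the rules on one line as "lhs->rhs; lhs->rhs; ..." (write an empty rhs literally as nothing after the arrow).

ac->b; ba->c; bab->bc; cc->c

  | bcacccbbbb => bcbccbbbb => bcbcbbbb
  | cabcabb
  | accccbababbb => bcccbababbb => bccbababbb => bcbababbb => bcbcabbb
  | aabacbbb => aaccbbb => abcbbb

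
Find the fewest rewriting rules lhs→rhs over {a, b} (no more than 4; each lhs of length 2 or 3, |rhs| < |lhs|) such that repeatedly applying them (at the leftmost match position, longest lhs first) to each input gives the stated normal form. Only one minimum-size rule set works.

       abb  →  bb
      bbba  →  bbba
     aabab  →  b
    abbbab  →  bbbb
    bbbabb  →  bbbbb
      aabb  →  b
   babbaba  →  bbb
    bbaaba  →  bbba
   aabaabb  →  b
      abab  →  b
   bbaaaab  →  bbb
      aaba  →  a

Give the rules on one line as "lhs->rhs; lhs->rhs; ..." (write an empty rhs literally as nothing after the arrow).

  | abb => bb
  | bbba
  | aabab => ab => b
  | abbbab => bbbab => bbbb

aab->; ab->b; aba->; baa->b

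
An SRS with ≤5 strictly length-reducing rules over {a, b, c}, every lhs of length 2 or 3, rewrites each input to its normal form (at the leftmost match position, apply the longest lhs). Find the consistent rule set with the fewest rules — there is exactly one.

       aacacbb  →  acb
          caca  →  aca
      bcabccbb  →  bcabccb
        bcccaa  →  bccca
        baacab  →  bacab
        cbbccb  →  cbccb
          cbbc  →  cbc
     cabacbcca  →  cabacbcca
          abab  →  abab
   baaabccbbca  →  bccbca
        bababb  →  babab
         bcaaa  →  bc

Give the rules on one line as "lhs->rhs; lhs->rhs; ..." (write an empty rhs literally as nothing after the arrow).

  | aacacbb => acacbb => aacbb => acbb => acb
  | caca => aca
  | bcabccbb => bcabccb
  | bcccaa => bccca

aa->a; aaa->; bb->b; cac->ac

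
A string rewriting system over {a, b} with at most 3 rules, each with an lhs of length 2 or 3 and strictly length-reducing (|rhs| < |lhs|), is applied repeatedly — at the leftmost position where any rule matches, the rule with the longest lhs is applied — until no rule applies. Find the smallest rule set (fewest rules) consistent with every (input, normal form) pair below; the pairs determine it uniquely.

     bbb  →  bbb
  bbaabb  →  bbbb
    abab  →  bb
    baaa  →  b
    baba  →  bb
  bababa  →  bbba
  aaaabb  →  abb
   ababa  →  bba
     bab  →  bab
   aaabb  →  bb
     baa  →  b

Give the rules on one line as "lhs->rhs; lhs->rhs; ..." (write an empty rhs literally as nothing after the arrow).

  | bbb
  | bbaabb => bbbb
  | abab => bb
  | baaa => b

aa->; aaa->; aba->b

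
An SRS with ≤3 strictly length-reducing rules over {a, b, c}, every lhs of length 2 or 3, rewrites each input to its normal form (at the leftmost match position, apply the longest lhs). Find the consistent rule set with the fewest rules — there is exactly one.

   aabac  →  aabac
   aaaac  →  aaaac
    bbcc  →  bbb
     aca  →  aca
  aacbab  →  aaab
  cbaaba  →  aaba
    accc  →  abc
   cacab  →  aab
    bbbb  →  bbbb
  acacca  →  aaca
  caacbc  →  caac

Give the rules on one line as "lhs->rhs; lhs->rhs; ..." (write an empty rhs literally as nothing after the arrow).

cac->a; cb->; cc->b

  | aabac
  | aaaac
  | bbcc => bbb
  | aca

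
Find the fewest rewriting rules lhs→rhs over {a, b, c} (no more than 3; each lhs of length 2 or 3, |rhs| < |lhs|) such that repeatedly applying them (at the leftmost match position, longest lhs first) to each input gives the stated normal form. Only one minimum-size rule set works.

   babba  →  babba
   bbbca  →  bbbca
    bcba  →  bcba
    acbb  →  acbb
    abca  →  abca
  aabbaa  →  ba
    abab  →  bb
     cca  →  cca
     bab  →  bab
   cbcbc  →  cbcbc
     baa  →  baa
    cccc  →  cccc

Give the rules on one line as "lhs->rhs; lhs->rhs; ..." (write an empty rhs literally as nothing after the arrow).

aab->a; aba->b

  | babba
  | bbbca
  | bcba
  | acbb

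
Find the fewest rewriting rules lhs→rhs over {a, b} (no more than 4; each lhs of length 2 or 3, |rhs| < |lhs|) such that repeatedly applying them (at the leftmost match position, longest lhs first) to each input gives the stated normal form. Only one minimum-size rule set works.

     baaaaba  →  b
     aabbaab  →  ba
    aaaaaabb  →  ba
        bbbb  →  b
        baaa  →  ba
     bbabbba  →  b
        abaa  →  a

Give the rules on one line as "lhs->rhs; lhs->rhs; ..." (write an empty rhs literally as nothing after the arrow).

aa->; aab->ba; ab->a; bb->b

  | baaaaba => baaba => bbaa => baa => b
  | aabbaab => babaab => baaab => bab => ba
  | aaaaaabb => aaaabb => aabb => bab => ba
  | bbbb => bbb => bb => b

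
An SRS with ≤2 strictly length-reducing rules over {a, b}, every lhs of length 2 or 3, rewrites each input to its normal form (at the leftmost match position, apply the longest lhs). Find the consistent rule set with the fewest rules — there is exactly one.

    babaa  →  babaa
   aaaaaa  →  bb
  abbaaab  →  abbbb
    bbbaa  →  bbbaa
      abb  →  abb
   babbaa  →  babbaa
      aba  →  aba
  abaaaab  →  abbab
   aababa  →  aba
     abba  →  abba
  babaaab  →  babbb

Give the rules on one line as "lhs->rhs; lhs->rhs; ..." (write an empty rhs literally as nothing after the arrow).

aaa->b; aab->

  | babaa
  | aaaaaa => baaa => bb
  | abbaaab => abbbb
  | bbbaa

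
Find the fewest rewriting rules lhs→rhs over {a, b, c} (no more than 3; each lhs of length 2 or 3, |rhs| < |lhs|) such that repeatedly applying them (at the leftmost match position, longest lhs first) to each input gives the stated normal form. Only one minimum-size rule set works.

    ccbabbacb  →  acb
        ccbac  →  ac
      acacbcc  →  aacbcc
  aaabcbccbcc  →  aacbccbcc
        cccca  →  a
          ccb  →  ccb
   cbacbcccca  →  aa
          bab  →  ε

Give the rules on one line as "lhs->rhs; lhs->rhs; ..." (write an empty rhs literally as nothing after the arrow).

ab->; ba->a; ca->a

  | ccbabbacb => ccabbacb => cabbacb => abbacb => bacb => acb
  | ccbac => ccac => cac => ac
  | acacbcc => aacbcc
  | aaabcbccbcc => aacbccbcc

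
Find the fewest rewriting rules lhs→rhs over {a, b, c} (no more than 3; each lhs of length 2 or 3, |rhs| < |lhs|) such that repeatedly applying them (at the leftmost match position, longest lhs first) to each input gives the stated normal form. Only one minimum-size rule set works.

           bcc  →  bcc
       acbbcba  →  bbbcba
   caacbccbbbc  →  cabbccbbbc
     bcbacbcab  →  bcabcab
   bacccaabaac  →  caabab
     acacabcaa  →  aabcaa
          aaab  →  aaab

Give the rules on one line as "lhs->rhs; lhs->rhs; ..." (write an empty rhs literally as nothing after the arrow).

  | bcc
  | acbbcba => bbbcba
  | caacbccbbbc => cabbccbbbc
  | bcbacbcab => bcabcab

ac->b; acc->c; bac->a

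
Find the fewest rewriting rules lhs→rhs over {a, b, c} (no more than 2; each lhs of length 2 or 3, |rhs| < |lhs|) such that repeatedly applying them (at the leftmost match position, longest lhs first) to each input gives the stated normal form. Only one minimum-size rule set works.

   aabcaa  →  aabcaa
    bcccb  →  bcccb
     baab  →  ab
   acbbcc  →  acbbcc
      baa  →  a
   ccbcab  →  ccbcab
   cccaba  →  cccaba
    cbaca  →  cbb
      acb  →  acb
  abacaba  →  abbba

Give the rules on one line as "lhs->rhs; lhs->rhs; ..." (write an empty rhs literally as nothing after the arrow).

aca->b; baa->a

  | aabcaa
  | bcccb
  | baab => ab
  | acbbcc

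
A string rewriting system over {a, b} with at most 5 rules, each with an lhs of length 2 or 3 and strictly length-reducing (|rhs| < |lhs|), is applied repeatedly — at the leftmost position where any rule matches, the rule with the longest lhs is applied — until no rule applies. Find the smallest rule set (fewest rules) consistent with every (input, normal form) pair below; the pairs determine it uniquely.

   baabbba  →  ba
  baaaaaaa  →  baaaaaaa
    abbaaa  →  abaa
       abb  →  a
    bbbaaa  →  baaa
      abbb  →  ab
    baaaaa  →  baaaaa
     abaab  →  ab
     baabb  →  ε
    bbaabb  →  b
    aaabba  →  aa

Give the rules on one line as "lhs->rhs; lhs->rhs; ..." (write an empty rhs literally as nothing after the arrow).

  | baabbba => bbabba => bbba => ba
  | baaaaaaa
  | abbaaa => abaa
  | abb => a

aab->ba; bab->; bb->; bba->b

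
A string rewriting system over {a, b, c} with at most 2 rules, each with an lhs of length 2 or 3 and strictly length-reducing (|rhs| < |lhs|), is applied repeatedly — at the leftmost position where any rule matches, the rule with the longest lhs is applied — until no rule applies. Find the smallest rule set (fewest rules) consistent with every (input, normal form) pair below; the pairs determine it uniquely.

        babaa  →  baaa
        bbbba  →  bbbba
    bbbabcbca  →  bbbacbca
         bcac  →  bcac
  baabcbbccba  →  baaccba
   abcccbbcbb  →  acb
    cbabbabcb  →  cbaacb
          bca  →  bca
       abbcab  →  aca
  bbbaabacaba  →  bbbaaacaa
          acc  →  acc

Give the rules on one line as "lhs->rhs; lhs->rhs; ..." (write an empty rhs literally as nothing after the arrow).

ab->a; cbb->b

  | babaa => baaa
  | bbbba
  | bbbabcbca => bbbacbca
  | bcac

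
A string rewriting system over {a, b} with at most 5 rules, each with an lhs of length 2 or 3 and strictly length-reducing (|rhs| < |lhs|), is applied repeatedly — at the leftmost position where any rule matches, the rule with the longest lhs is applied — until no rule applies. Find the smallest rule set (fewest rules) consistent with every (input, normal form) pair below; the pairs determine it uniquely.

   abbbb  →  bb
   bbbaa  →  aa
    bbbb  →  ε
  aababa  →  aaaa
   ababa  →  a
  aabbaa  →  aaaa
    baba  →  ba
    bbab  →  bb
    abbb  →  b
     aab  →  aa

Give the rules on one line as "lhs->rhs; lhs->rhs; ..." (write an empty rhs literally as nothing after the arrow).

  | abbbb => bb
  | bbbaa => abaa => aa
  | bbbb => abb => ε
  | aababa => aaaba => aaaa

aab->aa; ab->; abb->; bbb->ab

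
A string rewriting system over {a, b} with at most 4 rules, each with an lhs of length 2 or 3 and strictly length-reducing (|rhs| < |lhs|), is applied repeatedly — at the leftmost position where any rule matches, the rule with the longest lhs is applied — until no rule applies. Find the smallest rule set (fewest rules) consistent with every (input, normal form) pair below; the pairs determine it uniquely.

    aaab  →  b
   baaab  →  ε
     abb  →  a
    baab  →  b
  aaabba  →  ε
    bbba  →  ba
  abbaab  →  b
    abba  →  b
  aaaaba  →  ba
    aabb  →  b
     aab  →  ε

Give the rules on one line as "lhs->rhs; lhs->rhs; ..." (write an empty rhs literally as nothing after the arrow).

aa->b; ab->; abb->a; bb->

  | aaab => bab => b
  | baaab => bbab => ab => ε
  | abb => a
  | baab => bbb => b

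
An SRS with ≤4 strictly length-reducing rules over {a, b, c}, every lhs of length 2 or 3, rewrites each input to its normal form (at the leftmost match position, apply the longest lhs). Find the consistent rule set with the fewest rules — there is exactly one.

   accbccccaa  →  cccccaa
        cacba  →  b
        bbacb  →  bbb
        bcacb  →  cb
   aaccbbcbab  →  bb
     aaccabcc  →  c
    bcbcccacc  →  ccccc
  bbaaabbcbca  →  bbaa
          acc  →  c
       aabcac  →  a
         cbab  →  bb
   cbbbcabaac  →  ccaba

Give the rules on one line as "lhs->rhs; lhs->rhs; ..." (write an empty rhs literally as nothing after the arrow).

ac->; bc->c; cba->b

  | accbccccaa => cbccccaa => cccccaa
  | cacba => cba => b
  | bbacb => bbb
  | bcacb => cacb => cb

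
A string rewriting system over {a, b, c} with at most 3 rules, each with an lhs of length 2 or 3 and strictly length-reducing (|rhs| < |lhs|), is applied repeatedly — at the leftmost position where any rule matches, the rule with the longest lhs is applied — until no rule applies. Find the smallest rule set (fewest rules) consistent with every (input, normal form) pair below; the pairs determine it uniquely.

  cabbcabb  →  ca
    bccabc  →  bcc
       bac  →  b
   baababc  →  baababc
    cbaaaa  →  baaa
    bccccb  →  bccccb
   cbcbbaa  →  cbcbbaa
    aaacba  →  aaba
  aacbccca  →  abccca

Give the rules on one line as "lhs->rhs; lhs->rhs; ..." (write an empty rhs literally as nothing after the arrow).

  | cabbcabb => cabcabb => cacabb => cabb => cab => ca
  | bccabc => bccac => bcc
  | bac => b
  | baababc

ac->; cab->ca; cba->b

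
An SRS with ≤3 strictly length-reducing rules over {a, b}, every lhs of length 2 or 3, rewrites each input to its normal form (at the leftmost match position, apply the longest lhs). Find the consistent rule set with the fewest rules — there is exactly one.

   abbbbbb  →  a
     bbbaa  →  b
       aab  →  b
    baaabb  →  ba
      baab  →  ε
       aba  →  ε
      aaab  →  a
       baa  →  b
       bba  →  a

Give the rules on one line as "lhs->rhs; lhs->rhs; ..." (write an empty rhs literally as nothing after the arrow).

  | abbbbbb => abbbbb => abbbb => abbb => abb => ab => a
  | bbbaa => baa => b
  | aab => b
  | baaabb => babb => bab => ba

aa->; ab->a; bb->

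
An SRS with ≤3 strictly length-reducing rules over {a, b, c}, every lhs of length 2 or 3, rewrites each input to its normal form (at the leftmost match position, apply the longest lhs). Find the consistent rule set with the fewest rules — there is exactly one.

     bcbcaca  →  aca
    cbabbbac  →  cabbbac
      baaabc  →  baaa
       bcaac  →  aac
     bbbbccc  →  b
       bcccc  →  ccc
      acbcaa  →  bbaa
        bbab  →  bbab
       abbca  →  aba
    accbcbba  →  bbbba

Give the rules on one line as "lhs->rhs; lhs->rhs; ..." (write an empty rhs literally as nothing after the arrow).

  | bcbcaca => bcaca => aca
  | cbabbbac => cabbbac
  | baaabc => baaa
  | bcaac => aac

acc->bb; bc->; cb->c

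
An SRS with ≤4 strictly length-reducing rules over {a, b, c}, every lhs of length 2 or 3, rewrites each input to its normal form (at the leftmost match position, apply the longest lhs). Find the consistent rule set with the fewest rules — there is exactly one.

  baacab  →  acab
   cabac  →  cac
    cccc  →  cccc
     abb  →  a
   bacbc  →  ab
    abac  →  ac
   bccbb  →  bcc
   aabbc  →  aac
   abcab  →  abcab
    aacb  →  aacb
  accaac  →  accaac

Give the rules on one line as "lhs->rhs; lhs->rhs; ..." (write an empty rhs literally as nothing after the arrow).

ba->; bb->; cbc->ab

  | baacab => acab
  | cabac => cac
  | cccc
  | abb => a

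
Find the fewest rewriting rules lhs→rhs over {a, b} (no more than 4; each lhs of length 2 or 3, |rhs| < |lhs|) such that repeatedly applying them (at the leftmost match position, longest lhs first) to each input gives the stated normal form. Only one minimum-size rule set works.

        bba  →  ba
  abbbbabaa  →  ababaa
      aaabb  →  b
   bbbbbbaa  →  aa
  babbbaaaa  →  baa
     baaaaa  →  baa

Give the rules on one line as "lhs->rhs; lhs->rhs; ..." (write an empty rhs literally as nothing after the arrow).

  | bba => ba
  | abbbbabaa => ababaa
  | aaabb => bb => b
  | bbbbbbaa => bbbaa => aa

aaa->; bb->b; bbb->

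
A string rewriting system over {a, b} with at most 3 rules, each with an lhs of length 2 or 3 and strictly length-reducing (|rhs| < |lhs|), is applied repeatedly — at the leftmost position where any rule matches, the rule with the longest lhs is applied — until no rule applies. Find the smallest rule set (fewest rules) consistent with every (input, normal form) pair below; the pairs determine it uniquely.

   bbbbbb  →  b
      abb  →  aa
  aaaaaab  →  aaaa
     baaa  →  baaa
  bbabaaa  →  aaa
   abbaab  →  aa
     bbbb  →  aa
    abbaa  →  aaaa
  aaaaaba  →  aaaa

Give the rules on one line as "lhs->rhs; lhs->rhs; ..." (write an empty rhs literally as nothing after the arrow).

  | bbbbbb => abbbb => aabb => b
  | abb => aa
  | aaaaaab => aaaa
  | baaa

aab->; bb->a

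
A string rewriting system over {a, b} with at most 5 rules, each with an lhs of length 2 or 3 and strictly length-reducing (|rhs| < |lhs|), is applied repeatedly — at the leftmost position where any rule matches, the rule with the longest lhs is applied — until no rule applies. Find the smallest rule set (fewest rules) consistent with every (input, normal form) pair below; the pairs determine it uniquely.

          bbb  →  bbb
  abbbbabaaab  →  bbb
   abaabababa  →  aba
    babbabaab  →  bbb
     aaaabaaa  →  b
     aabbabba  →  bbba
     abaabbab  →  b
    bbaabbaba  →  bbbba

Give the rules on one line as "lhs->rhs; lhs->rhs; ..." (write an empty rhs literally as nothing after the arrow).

aa->; aaa->aa; abb->; bab->b

  | bbb
  | abbbbabaaab => bbabaaab => bbaaab => bbaab => bbb
  | abaabababa => abbababa => ababa => aba
  | babbabaab => bbabaab => bbaab => bbb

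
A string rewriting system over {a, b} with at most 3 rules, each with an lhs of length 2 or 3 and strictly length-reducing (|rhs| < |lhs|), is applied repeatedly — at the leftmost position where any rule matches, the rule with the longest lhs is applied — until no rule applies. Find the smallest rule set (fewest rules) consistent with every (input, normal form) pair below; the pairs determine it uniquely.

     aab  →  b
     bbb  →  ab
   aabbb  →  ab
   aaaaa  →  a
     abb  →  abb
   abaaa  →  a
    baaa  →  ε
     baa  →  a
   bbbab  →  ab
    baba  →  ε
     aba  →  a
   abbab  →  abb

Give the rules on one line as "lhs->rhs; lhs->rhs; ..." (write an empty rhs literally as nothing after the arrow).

  | aab => b
  | bbb => ab
  | aabbb => bbb => ab
  | aaaaa => aaa => a

aa->; ba->; bbb->ab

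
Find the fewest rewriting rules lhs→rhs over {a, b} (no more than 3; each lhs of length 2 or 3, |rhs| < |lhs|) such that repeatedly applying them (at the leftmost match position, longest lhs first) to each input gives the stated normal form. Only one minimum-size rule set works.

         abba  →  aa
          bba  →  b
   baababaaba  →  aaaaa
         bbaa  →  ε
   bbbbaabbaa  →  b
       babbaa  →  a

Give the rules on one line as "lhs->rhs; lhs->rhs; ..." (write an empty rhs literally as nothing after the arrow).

  | abba => aba => aa
  | bba => b
  | baababaaba => ababaaba => aabaaba => aaaaba => aaaaa
  | bbaa => ba => ε

ab->a; ba->; bab->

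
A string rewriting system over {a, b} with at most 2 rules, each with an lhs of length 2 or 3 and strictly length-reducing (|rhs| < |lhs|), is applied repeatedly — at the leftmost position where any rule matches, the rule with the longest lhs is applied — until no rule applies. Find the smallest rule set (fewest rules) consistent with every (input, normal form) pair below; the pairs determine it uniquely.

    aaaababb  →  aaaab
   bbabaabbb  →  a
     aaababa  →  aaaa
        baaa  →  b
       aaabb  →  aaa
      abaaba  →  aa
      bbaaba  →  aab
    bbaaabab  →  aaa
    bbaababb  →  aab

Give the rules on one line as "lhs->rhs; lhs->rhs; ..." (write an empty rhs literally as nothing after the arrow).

  | aaaababb => aaaabbb => aaaab
  | bbabaabbb => abaabbb => ababbb => abbbb => abb => a
  | aaababa => aaabba => aaaa
  | baaa => baa => ba => b

ba->b; bb->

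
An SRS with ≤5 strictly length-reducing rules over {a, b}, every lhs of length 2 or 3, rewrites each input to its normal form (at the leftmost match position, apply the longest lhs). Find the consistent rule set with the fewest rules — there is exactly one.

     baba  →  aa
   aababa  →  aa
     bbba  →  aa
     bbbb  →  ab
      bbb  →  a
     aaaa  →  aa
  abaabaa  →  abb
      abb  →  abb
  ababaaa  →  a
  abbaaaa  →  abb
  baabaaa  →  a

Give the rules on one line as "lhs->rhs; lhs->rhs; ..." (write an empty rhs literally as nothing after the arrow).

  | baba => aba => aa
  | aababa => aaaba => aba => aa
  | bbba => aa
  | bbbb => ab

aaa->a; ba->a; baa->b; bbb->a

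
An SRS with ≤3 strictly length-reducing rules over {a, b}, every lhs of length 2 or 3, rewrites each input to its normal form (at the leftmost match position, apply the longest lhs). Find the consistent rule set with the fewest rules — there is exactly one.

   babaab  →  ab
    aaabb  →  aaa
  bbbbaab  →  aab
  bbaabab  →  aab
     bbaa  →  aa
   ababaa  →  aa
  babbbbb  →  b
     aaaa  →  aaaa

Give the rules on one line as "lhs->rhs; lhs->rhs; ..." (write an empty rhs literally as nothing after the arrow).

  | babaab => baab => ab
  | aaabb => aaa
  | bbbbaab => bbaab => aab
  | bbaabab => aabab => aab

ba->; bb->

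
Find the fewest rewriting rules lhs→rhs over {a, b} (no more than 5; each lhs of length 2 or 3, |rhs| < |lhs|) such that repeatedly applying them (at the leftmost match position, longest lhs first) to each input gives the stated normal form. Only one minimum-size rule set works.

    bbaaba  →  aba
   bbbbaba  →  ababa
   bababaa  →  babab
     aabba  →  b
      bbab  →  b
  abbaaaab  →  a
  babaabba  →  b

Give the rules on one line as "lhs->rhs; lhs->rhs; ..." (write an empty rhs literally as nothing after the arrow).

  | bbaaba => aba
  | bbbbaba => ababa
  | bababaa => bababb => babab
  | aabba => bbba => aa => b

aa->b; bb->b; bba->; bbb->a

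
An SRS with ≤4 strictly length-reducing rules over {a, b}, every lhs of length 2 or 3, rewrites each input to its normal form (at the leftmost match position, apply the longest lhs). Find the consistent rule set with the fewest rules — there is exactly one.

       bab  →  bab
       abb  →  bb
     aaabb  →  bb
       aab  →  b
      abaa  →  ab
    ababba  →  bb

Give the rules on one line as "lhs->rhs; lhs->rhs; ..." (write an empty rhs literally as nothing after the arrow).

  | bab
  | abb => bb
  | aaabb => abb => bb
  | aab => b

aa->; abb->bb; bba->b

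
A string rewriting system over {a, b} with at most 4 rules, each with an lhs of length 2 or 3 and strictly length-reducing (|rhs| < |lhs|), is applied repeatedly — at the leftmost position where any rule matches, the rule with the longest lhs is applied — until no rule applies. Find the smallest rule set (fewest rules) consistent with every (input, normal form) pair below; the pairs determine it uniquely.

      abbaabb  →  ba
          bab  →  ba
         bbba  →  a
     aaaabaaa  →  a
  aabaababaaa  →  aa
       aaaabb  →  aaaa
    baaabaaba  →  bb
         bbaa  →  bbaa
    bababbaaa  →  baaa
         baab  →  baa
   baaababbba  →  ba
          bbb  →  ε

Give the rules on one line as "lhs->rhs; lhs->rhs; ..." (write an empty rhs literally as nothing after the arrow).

ab->a; aba->b; bbb->

  | abbaabb => abaabb => babb => bab => ba
  | bab => ba
  | bbba => a
  | aaaabaaa => aaabaa => aaba => ab => a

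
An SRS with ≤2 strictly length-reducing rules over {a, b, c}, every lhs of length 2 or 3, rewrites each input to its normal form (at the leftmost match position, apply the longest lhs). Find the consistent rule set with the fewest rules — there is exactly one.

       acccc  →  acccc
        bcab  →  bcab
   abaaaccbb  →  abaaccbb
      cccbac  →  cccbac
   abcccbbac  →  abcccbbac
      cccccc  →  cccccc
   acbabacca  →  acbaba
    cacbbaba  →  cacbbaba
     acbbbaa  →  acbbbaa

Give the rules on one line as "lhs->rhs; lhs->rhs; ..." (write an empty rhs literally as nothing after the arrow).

aaa->aa; cca->

  | acccc
  | bcab
  | abaaaccbb => abaaccbb
  | cccbac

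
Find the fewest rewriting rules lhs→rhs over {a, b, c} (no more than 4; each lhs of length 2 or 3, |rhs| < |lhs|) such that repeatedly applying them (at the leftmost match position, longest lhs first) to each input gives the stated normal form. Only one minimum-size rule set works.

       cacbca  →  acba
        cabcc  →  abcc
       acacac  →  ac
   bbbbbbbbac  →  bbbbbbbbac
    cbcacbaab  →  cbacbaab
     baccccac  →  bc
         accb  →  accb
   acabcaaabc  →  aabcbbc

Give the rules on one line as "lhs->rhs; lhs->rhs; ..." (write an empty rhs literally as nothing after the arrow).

  | cacbca => acbca => acba
  | cabcc => abcc
  | acacac => aacac => cac => ac
  | bbbbbbbbac

aaa->cb; aac->c; ca->a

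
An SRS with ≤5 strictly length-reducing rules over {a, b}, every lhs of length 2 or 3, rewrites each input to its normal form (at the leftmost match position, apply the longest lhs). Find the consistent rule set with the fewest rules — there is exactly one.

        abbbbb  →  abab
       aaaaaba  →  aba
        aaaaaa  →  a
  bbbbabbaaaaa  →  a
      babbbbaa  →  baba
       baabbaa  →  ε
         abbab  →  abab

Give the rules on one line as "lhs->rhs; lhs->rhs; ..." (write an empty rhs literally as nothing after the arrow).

  | abbbbb => ababb => abab
  | aaaaaba => aaaaba => aaaba => aaba => aba
  | aaaaaa => aaaaa => aaaa => aaa => aa => a
  | bbbbabbaaaaa => bababbaaaaa => bababaaaaa => babaaaa => baaa => a

aa->a; baa->; bb->b; bbb->ba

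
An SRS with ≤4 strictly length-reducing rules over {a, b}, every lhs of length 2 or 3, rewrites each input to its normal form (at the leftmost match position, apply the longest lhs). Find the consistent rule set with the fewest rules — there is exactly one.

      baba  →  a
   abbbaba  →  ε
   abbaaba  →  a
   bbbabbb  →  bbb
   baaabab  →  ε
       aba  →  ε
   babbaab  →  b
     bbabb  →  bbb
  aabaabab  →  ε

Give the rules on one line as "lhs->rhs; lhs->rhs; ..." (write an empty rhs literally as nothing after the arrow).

  | baba => a
  | abbbaba => bbbaba => babba => ba => ε
  | abbaaba => bbaaba => ababa => baba => a
  | bbbabbb => babbbb => bbb

ab->b; ba->; bab->; bba->ab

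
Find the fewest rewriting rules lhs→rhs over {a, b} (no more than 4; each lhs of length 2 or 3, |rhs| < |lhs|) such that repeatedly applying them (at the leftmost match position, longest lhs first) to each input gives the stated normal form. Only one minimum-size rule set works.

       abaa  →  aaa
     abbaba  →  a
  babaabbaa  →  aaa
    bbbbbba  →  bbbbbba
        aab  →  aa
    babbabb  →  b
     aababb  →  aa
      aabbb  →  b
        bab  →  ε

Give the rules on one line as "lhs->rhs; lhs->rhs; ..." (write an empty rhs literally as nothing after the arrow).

ab->a; abb->b; bab->

  | abaa => aaa
  | abbaba => baba => a
  | babaabbaa => aabbaa => abaa => aaa
  | bbbbbba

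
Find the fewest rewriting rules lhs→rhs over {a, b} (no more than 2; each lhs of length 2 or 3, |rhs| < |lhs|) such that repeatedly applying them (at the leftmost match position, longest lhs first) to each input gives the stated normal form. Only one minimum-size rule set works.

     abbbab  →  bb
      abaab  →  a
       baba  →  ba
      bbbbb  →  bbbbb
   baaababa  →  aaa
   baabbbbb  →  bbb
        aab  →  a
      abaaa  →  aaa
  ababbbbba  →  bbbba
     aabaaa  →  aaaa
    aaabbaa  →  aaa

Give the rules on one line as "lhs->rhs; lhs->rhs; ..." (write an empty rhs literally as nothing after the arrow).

  | abbbab => bbab => bb
  | abaab => aab => a
  | baba => ba
  | bbbbb

ab->; baa->aa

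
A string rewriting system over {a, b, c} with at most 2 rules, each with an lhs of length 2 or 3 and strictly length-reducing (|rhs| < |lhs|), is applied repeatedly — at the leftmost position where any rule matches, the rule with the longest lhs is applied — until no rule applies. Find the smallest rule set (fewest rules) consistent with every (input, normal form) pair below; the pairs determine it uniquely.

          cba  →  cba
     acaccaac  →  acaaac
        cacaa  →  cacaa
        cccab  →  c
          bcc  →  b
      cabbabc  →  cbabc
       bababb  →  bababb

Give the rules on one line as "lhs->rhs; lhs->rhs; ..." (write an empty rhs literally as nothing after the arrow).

cab->c; cc->

  | cba
  | acaccaac => acaaac
  | cacaa
  | cccab => cab => c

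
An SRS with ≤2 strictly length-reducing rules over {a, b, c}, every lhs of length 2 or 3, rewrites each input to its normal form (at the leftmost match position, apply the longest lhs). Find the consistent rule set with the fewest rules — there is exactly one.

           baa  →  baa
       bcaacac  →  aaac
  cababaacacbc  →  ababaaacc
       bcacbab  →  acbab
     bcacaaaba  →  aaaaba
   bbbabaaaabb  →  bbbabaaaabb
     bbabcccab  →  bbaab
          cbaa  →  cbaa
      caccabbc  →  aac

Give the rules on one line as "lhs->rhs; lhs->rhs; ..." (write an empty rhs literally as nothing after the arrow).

  | baa
  | bcaacac => caacac => aacac => aaac
  | cababaacacbc => ababaacacbc => ababaaacbc => ababaaacc
  | bcacbab => cacbab => acbab

bc->c; ca->a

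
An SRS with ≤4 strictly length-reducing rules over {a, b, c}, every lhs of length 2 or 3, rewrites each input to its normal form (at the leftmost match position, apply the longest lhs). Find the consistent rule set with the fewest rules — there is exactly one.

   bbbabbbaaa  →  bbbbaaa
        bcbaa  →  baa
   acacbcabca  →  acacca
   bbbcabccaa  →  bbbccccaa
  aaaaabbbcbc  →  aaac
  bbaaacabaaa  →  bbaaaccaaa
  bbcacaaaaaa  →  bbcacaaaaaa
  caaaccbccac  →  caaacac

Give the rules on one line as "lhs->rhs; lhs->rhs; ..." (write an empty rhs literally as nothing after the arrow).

  | bbbabbbaaa => bbbcbbaaa => bbbbaaa
  | bcbaa => baa
  | acacbcabca => acacbabca => acaabca => acacca
  | bbbcabccaa => bbbccccaa

ab->c; cb->; cbc->cb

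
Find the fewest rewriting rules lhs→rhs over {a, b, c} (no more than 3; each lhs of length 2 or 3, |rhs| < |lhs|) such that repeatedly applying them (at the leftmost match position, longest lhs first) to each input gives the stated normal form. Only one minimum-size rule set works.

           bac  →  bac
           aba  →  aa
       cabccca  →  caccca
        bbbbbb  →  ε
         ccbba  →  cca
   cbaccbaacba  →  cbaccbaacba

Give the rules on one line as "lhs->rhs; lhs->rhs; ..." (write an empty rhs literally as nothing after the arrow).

ab->a; bb->

  | bac
  | aba => aa
  | cabccca => caccca
  | bbbbbb => bbbb => bb => ε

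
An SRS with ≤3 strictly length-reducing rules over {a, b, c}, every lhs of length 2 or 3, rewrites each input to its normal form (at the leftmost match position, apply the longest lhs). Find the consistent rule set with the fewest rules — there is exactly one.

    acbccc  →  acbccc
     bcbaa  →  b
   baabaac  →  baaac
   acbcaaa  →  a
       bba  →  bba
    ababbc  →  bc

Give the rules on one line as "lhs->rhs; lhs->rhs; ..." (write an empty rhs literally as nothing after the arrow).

  | acbccc
  | bcbaa => bca => b
  | baabaac => baaac
  | acbcaaa => acbaa => aca => a

ab->; ca->; cba->c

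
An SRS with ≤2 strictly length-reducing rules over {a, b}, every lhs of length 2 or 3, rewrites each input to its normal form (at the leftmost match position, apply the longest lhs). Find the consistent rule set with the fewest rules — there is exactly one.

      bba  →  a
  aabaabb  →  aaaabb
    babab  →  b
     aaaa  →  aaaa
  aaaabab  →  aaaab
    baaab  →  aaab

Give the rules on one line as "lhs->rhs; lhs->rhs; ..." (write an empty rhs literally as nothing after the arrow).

  | bba => ba => a
  | aabaabb => aaaabb
  | babab => bab => b
  | aaaa

ba->a; bab->b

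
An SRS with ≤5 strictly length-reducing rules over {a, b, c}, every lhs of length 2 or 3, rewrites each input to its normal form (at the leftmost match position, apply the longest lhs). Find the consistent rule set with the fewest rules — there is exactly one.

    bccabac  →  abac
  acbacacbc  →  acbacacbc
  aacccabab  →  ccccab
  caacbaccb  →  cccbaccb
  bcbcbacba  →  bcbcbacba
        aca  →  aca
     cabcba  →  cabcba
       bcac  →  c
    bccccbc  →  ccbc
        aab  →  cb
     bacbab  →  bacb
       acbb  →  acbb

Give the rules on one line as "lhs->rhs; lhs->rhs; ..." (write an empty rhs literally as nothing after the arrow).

aa->c; bab->b; bca->; bcc->

  | bccabac => abac
  | acbacacbc
  | aacccabab => ccccabab => ccccab
  | caacbaccb => cccbaccb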